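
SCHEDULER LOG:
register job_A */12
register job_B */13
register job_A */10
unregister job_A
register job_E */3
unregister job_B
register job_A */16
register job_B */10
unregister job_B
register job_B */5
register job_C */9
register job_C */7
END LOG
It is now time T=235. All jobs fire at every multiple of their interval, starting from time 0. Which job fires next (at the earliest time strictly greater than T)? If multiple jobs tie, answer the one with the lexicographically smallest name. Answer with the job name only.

Op 1: register job_A */12 -> active={job_A:*/12}
Op 2: register job_B */13 -> active={job_A:*/12, job_B:*/13}
Op 3: register job_A */10 -> active={job_A:*/10, job_B:*/13}
Op 4: unregister job_A -> active={job_B:*/13}
Op 5: register job_E */3 -> active={job_B:*/13, job_E:*/3}
Op 6: unregister job_B -> active={job_E:*/3}
Op 7: register job_A */16 -> active={job_A:*/16, job_E:*/3}
Op 8: register job_B */10 -> active={job_A:*/16, job_B:*/10, job_E:*/3}
Op 9: unregister job_B -> active={job_A:*/16, job_E:*/3}
Op 10: register job_B */5 -> active={job_A:*/16, job_B:*/5, job_E:*/3}
Op 11: register job_C */9 -> active={job_A:*/16, job_B:*/5, job_C:*/9, job_E:*/3}
Op 12: register job_C */7 -> active={job_A:*/16, job_B:*/5, job_C:*/7, job_E:*/3}
  job_A: interval 16, next fire after T=235 is 240
  job_B: interval 5, next fire after T=235 is 240
  job_C: interval 7, next fire after T=235 is 238
  job_E: interval 3, next fire after T=235 is 237
Earliest = 237, winner (lex tiebreak) = job_E

Answer: job_E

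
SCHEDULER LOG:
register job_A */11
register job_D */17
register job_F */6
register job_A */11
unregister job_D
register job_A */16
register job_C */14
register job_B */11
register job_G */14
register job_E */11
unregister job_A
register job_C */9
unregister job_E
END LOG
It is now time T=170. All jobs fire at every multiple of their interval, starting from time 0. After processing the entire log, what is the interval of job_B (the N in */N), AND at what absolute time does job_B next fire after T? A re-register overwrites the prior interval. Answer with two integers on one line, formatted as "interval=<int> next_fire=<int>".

Op 1: register job_A */11 -> active={job_A:*/11}
Op 2: register job_D */17 -> active={job_A:*/11, job_D:*/17}
Op 3: register job_F */6 -> active={job_A:*/11, job_D:*/17, job_F:*/6}
Op 4: register job_A */11 -> active={job_A:*/11, job_D:*/17, job_F:*/6}
Op 5: unregister job_D -> active={job_A:*/11, job_F:*/6}
Op 6: register job_A */16 -> active={job_A:*/16, job_F:*/6}
Op 7: register job_C */14 -> active={job_A:*/16, job_C:*/14, job_F:*/6}
Op 8: register job_B */11 -> active={job_A:*/16, job_B:*/11, job_C:*/14, job_F:*/6}
Op 9: register job_G */14 -> active={job_A:*/16, job_B:*/11, job_C:*/14, job_F:*/6, job_G:*/14}
Op 10: register job_E */11 -> active={job_A:*/16, job_B:*/11, job_C:*/14, job_E:*/11, job_F:*/6, job_G:*/14}
Op 11: unregister job_A -> active={job_B:*/11, job_C:*/14, job_E:*/11, job_F:*/6, job_G:*/14}
Op 12: register job_C */9 -> active={job_B:*/11, job_C:*/9, job_E:*/11, job_F:*/6, job_G:*/14}
Op 13: unregister job_E -> active={job_B:*/11, job_C:*/9, job_F:*/6, job_G:*/14}
Final interval of job_B = 11
Next fire of job_B after T=170: (170//11+1)*11 = 176

Answer: interval=11 next_fire=176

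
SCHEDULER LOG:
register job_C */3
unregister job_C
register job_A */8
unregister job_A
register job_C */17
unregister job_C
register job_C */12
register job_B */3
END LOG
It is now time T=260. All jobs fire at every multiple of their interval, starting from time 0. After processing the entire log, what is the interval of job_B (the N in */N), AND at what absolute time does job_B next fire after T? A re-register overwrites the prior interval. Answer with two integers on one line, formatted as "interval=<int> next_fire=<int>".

Op 1: register job_C */3 -> active={job_C:*/3}
Op 2: unregister job_C -> active={}
Op 3: register job_A */8 -> active={job_A:*/8}
Op 4: unregister job_A -> active={}
Op 5: register job_C */17 -> active={job_C:*/17}
Op 6: unregister job_C -> active={}
Op 7: register job_C */12 -> active={job_C:*/12}
Op 8: register job_B */3 -> active={job_B:*/3, job_C:*/12}
Final interval of job_B = 3
Next fire of job_B after T=260: (260//3+1)*3 = 261

Answer: interval=3 next_fire=261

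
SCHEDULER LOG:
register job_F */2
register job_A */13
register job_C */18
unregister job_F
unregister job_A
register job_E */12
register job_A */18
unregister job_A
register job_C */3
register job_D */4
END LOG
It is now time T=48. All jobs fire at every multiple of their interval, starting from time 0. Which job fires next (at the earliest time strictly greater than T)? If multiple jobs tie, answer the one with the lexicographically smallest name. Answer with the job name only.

Op 1: register job_F */2 -> active={job_F:*/2}
Op 2: register job_A */13 -> active={job_A:*/13, job_F:*/2}
Op 3: register job_C */18 -> active={job_A:*/13, job_C:*/18, job_F:*/2}
Op 4: unregister job_F -> active={job_A:*/13, job_C:*/18}
Op 5: unregister job_A -> active={job_C:*/18}
Op 6: register job_E */12 -> active={job_C:*/18, job_E:*/12}
Op 7: register job_A */18 -> active={job_A:*/18, job_C:*/18, job_E:*/12}
Op 8: unregister job_A -> active={job_C:*/18, job_E:*/12}
Op 9: register job_C */3 -> active={job_C:*/3, job_E:*/12}
Op 10: register job_D */4 -> active={job_C:*/3, job_D:*/4, job_E:*/12}
  job_C: interval 3, next fire after T=48 is 51
  job_D: interval 4, next fire after T=48 is 52
  job_E: interval 12, next fire after T=48 is 60
Earliest = 51, winner (lex tiebreak) = job_C

Answer: job_C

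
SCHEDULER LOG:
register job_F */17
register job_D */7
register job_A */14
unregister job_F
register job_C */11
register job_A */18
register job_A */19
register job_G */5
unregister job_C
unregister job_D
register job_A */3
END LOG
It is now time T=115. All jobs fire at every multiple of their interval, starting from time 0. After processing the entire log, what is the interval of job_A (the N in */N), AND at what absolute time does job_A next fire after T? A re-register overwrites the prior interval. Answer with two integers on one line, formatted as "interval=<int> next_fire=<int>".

Op 1: register job_F */17 -> active={job_F:*/17}
Op 2: register job_D */7 -> active={job_D:*/7, job_F:*/17}
Op 3: register job_A */14 -> active={job_A:*/14, job_D:*/7, job_F:*/17}
Op 4: unregister job_F -> active={job_A:*/14, job_D:*/7}
Op 5: register job_C */11 -> active={job_A:*/14, job_C:*/11, job_D:*/7}
Op 6: register job_A */18 -> active={job_A:*/18, job_C:*/11, job_D:*/7}
Op 7: register job_A */19 -> active={job_A:*/19, job_C:*/11, job_D:*/7}
Op 8: register job_G */5 -> active={job_A:*/19, job_C:*/11, job_D:*/7, job_G:*/5}
Op 9: unregister job_C -> active={job_A:*/19, job_D:*/7, job_G:*/5}
Op 10: unregister job_D -> active={job_A:*/19, job_G:*/5}
Op 11: register job_A */3 -> active={job_A:*/3, job_G:*/5}
Final interval of job_A = 3
Next fire of job_A after T=115: (115//3+1)*3 = 117

Answer: interval=3 next_fire=117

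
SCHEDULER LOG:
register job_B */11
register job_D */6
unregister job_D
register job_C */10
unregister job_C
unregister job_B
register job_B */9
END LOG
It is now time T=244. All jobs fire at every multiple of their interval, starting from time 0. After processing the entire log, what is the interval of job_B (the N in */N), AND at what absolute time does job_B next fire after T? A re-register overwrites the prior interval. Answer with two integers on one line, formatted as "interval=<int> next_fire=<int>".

Op 1: register job_B */11 -> active={job_B:*/11}
Op 2: register job_D */6 -> active={job_B:*/11, job_D:*/6}
Op 3: unregister job_D -> active={job_B:*/11}
Op 4: register job_C */10 -> active={job_B:*/11, job_C:*/10}
Op 5: unregister job_C -> active={job_B:*/11}
Op 6: unregister job_B -> active={}
Op 7: register job_B */9 -> active={job_B:*/9}
Final interval of job_B = 9
Next fire of job_B after T=244: (244//9+1)*9 = 252

Answer: interval=9 next_fire=252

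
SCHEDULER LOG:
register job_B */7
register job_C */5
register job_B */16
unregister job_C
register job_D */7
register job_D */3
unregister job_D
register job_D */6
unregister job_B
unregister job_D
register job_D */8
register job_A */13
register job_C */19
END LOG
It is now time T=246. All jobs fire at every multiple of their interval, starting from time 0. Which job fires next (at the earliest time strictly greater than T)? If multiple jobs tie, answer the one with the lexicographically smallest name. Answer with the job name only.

Op 1: register job_B */7 -> active={job_B:*/7}
Op 2: register job_C */5 -> active={job_B:*/7, job_C:*/5}
Op 3: register job_B */16 -> active={job_B:*/16, job_C:*/5}
Op 4: unregister job_C -> active={job_B:*/16}
Op 5: register job_D */7 -> active={job_B:*/16, job_D:*/7}
Op 6: register job_D */3 -> active={job_B:*/16, job_D:*/3}
Op 7: unregister job_D -> active={job_B:*/16}
Op 8: register job_D */6 -> active={job_B:*/16, job_D:*/6}
Op 9: unregister job_B -> active={job_D:*/6}
Op 10: unregister job_D -> active={}
Op 11: register job_D */8 -> active={job_D:*/8}
Op 12: register job_A */13 -> active={job_A:*/13, job_D:*/8}
Op 13: register job_C */19 -> active={job_A:*/13, job_C:*/19, job_D:*/8}
  job_A: interval 13, next fire after T=246 is 247
  job_C: interval 19, next fire after T=246 is 247
  job_D: interval 8, next fire after T=246 is 248
Earliest = 247, winner (lex tiebreak) = job_A

Answer: job_A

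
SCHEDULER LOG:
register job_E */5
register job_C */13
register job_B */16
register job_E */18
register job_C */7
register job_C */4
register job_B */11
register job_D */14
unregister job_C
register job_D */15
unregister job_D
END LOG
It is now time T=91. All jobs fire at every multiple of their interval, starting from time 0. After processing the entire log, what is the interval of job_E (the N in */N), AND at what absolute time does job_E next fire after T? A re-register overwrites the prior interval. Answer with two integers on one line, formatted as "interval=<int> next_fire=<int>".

Answer: interval=18 next_fire=108

Derivation:
Op 1: register job_E */5 -> active={job_E:*/5}
Op 2: register job_C */13 -> active={job_C:*/13, job_E:*/5}
Op 3: register job_B */16 -> active={job_B:*/16, job_C:*/13, job_E:*/5}
Op 4: register job_E */18 -> active={job_B:*/16, job_C:*/13, job_E:*/18}
Op 5: register job_C */7 -> active={job_B:*/16, job_C:*/7, job_E:*/18}
Op 6: register job_C */4 -> active={job_B:*/16, job_C:*/4, job_E:*/18}
Op 7: register job_B */11 -> active={job_B:*/11, job_C:*/4, job_E:*/18}
Op 8: register job_D */14 -> active={job_B:*/11, job_C:*/4, job_D:*/14, job_E:*/18}
Op 9: unregister job_C -> active={job_B:*/11, job_D:*/14, job_E:*/18}
Op 10: register job_D */15 -> active={job_B:*/11, job_D:*/15, job_E:*/18}
Op 11: unregister job_D -> active={job_B:*/11, job_E:*/18}
Final interval of job_E = 18
Next fire of job_E after T=91: (91//18+1)*18 = 108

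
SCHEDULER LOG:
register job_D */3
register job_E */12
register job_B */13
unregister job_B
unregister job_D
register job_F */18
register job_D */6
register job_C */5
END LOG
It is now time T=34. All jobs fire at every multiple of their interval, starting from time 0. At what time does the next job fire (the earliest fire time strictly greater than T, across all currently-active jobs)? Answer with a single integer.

Answer: 35

Derivation:
Op 1: register job_D */3 -> active={job_D:*/3}
Op 2: register job_E */12 -> active={job_D:*/3, job_E:*/12}
Op 3: register job_B */13 -> active={job_B:*/13, job_D:*/3, job_E:*/12}
Op 4: unregister job_B -> active={job_D:*/3, job_E:*/12}
Op 5: unregister job_D -> active={job_E:*/12}
Op 6: register job_F */18 -> active={job_E:*/12, job_F:*/18}
Op 7: register job_D */6 -> active={job_D:*/6, job_E:*/12, job_F:*/18}
Op 8: register job_C */5 -> active={job_C:*/5, job_D:*/6, job_E:*/12, job_F:*/18}
  job_C: interval 5, next fire after T=34 is 35
  job_D: interval 6, next fire after T=34 is 36
  job_E: interval 12, next fire after T=34 is 36
  job_F: interval 18, next fire after T=34 is 36
Earliest fire time = 35 (job job_C)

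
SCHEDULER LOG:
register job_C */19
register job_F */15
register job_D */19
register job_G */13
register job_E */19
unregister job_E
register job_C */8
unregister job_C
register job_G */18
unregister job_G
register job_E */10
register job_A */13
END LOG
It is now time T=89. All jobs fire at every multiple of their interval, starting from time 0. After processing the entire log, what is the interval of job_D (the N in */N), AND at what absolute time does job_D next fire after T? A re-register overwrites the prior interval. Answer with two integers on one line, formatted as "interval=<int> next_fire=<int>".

Op 1: register job_C */19 -> active={job_C:*/19}
Op 2: register job_F */15 -> active={job_C:*/19, job_F:*/15}
Op 3: register job_D */19 -> active={job_C:*/19, job_D:*/19, job_F:*/15}
Op 4: register job_G */13 -> active={job_C:*/19, job_D:*/19, job_F:*/15, job_G:*/13}
Op 5: register job_E */19 -> active={job_C:*/19, job_D:*/19, job_E:*/19, job_F:*/15, job_G:*/13}
Op 6: unregister job_E -> active={job_C:*/19, job_D:*/19, job_F:*/15, job_G:*/13}
Op 7: register job_C */8 -> active={job_C:*/8, job_D:*/19, job_F:*/15, job_G:*/13}
Op 8: unregister job_C -> active={job_D:*/19, job_F:*/15, job_G:*/13}
Op 9: register job_G */18 -> active={job_D:*/19, job_F:*/15, job_G:*/18}
Op 10: unregister job_G -> active={job_D:*/19, job_F:*/15}
Op 11: register job_E */10 -> active={job_D:*/19, job_E:*/10, job_F:*/15}
Op 12: register job_A */13 -> active={job_A:*/13, job_D:*/19, job_E:*/10, job_F:*/15}
Final interval of job_D = 19
Next fire of job_D after T=89: (89//19+1)*19 = 95

Answer: interval=19 next_fire=95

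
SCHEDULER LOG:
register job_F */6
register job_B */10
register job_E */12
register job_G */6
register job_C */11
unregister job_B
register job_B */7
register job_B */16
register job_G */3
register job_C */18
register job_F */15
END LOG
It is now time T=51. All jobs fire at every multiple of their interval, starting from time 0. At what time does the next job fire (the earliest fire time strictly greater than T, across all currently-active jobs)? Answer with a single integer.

Answer: 54

Derivation:
Op 1: register job_F */6 -> active={job_F:*/6}
Op 2: register job_B */10 -> active={job_B:*/10, job_F:*/6}
Op 3: register job_E */12 -> active={job_B:*/10, job_E:*/12, job_F:*/6}
Op 4: register job_G */6 -> active={job_B:*/10, job_E:*/12, job_F:*/6, job_G:*/6}
Op 5: register job_C */11 -> active={job_B:*/10, job_C:*/11, job_E:*/12, job_F:*/6, job_G:*/6}
Op 6: unregister job_B -> active={job_C:*/11, job_E:*/12, job_F:*/6, job_G:*/6}
Op 7: register job_B */7 -> active={job_B:*/7, job_C:*/11, job_E:*/12, job_F:*/6, job_G:*/6}
Op 8: register job_B */16 -> active={job_B:*/16, job_C:*/11, job_E:*/12, job_F:*/6, job_G:*/6}
Op 9: register job_G */3 -> active={job_B:*/16, job_C:*/11, job_E:*/12, job_F:*/6, job_G:*/3}
Op 10: register job_C */18 -> active={job_B:*/16, job_C:*/18, job_E:*/12, job_F:*/6, job_G:*/3}
Op 11: register job_F */15 -> active={job_B:*/16, job_C:*/18, job_E:*/12, job_F:*/15, job_G:*/3}
  job_B: interval 16, next fire after T=51 is 64
  job_C: interval 18, next fire after T=51 is 54
  job_E: interval 12, next fire after T=51 is 60
  job_F: interval 15, next fire after T=51 is 60
  job_G: interval 3, next fire after T=51 is 54
Earliest fire time = 54 (job job_C)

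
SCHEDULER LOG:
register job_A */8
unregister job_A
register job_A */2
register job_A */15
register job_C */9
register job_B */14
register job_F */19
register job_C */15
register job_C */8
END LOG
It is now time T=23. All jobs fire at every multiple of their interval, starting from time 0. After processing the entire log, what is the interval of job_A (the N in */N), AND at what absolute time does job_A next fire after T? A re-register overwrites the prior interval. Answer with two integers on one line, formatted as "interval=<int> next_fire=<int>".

Answer: interval=15 next_fire=30

Derivation:
Op 1: register job_A */8 -> active={job_A:*/8}
Op 2: unregister job_A -> active={}
Op 3: register job_A */2 -> active={job_A:*/2}
Op 4: register job_A */15 -> active={job_A:*/15}
Op 5: register job_C */9 -> active={job_A:*/15, job_C:*/9}
Op 6: register job_B */14 -> active={job_A:*/15, job_B:*/14, job_C:*/9}
Op 7: register job_F */19 -> active={job_A:*/15, job_B:*/14, job_C:*/9, job_F:*/19}
Op 8: register job_C */15 -> active={job_A:*/15, job_B:*/14, job_C:*/15, job_F:*/19}
Op 9: register job_C */8 -> active={job_A:*/15, job_B:*/14, job_C:*/8, job_F:*/19}
Final interval of job_A = 15
Next fire of job_A after T=23: (23//15+1)*15 = 30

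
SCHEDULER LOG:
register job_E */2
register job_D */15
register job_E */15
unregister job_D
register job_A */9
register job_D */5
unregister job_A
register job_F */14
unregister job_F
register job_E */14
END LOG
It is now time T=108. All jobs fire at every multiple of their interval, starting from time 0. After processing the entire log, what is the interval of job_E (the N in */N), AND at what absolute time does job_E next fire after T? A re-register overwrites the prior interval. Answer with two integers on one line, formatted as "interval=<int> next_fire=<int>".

Answer: interval=14 next_fire=112

Derivation:
Op 1: register job_E */2 -> active={job_E:*/2}
Op 2: register job_D */15 -> active={job_D:*/15, job_E:*/2}
Op 3: register job_E */15 -> active={job_D:*/15, job_E:*/15}
Op 4: unregister job_D -> active={job_E:*/15}
Op 5: register job_A */9 -> active={job_A:*/9, job_E:*/15}
Op 6: register job_D */5 -> active={job_A:*/9, job_D:*/5, job_E:*/15}
Op 7: unregister job_A -> active={job_D:*/5, job_E:*/15}
Op 8: register job_F */14 -> active={job_D:*/5, job_E:*/15, job_F:*/14}
Op 9: unregister job_F -> active={job_D:*/5, job_E:*/15}
Op 10: register job_E */14 -> active={job_D:*/5, job_E:*/14}
Final interval of job_E = 14
Next fire of job_E after T=108: (108//14+1)*14 = 112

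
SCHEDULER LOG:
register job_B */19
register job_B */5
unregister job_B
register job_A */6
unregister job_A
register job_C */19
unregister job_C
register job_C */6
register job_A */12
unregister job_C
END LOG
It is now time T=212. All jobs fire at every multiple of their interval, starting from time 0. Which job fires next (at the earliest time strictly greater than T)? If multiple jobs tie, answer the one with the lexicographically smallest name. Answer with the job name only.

Op 1: register job_B */19 -> active={job_B:*/19}
Op 2: register job_B */5 -> active={job_B:*/5}
Op 3: unregister job_B -> active={}
Op 4: register job_A */6 -> active={job_A:*/6}
Op 5: unregister job_A -> active={}
Op 6: register job_C */19 -> active={job_C:*/19}
Op 7: unregister job_C -> active={}
Op 8: register job_C */6 -> active={job_C:*/6}
Op 9: register job_A */12 -> active={job_A:*/12, job_C:*/6}
Op 10: unregister job_C -> active={job_A:*/12}
  job_A: interval 12, next fire after T=212 is 216
Earliest = 216, winner (lex tiebreak) = job_A

Answer: job_A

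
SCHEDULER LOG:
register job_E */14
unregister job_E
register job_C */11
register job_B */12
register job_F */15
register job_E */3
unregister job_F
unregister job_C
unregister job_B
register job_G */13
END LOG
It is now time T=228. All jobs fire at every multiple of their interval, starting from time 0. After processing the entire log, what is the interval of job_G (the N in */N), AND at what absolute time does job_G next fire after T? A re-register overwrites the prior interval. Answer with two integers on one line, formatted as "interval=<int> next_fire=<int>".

Answer: interval=13 next_fire=234

Derivation:
Op 1: register job_E */14 -> active={job_E:*/14}
Op 2: unregister job_E -> active={}
Op 3: register job_C */11 -> active={job_C:*/11}
Op 4: register job_B */12 -> active={job_B:*/12, job_C:*/11}
Op 5: register job_F */15 -> active={job_B:*/12, job_C:*/11, job_F:*/15}
Op 6: register job_E */3 -> active={job_B:*/12, job_C:*/11, job_E:*/3, job_F:*/15}
Op 7: unregister job_F -> active={job_B:*/12, job_C:*/11, job_E:*/3}
Op 8: unregister job_C -> active={job_B:*/12, job_E:*/3}
Op 9: unregister job_B -> active={job_E:*/3}
Op 10: register job_G */13 -> active={job_E:*/3, job_G:*/13}
Final interval of job_G = 13
Next fire of job_G after T=228: (228//13+1)*13 = 234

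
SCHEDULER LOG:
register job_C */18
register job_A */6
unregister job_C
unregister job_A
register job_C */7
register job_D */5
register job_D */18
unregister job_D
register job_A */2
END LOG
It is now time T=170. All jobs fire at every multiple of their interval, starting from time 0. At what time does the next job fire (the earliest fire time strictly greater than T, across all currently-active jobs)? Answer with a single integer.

Op 1: register job_C */18 -> active={job_C:*/18}
Op 2: register job_A */6 -> active={job_A:*/6, job_C:*/18}
Op 3: unregister job_C -> active={job_A:*/6}
Op 4: unregister job_A -> active={}
Op 5: register job_C */7 -> active={job_C:*/7}
Op 6: register job_D */5 -> active={job_C:*/7, job_D:*/5}
Op 7: register job_D */18 -> active={job_C:*/7, job_D:*/18}
Op 8: unregister job_D -> active={job_C:*/7}
Op 9: register job_A */2 -> active={job_A:*/2, job_C:*/7}
  job_A: interval 2, next fire after T=170 is 172
  job_C: interval 7, next fire after T=170 is 175
Earliest fire time = 172 (job job_A)

Answer: 172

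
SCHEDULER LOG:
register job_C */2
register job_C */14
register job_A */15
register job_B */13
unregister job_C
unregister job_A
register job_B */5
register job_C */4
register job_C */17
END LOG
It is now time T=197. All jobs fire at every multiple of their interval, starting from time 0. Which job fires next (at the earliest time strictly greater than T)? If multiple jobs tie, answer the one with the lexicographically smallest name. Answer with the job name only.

Op 1: register job_C */2 -> active={job_C:*/2}
Op 2: register job_C */14 -> active={job_C:*/14}
Op 3: register job_A */15 -> active={job_A:*/15, job_C:*/14}
Op 4: register job_B */13 -> active={job_A:*/15, job_B:*/13, job_C:*/14}
Op 5: unregister job_C -> active={job_A:*/15, job_B:*/13}
Op 6: unregister job_A -> active={job_B:*/13}
Op 7: register job_B */5 -> active={job_B:*/5}
Op 8: register job_C */4 -> active={job_B:*/5, job_C:*/4}
Op 9: register job_C */17 -> active={job_B:*/5, job_C:*/17}
  job_B: interval 5, next fire after T=197 is 200
  job_C: interval 17, next fire after T=197 is 204
Earliest = 200, winner (lex tiebreak) = job_B

Answer: job_B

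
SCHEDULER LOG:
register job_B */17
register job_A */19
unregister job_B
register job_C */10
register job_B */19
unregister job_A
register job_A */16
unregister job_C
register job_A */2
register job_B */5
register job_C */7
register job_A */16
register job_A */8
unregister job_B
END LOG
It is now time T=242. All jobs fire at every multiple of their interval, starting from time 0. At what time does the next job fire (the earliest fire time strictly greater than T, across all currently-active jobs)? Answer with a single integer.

Answer: 245

Derivation:
Op 1: register job_B */17 -> active={job_B:*/17}
Op 2: register job_A */19 -> active={job_A:*/19, job_B:*/17}
Op 3: unregister job_B -> active={job_A:*/19}
Op 4: register job_C */10 -> active={job_A:*/19, job_C:*/10}
Op 5: register job_B */19 -> active={job_A:*/19, job_B:*/19, job_C:*/10}
Op 6: unregister job_A -> active={job_B:*/19, job_C:*/10}
Op 7: register job_A */16 -> active={job_A:*/16, job_B:*/19, job_C:*/10}
Op 8: unregister job_C -> active={job_A:*/16, job_B:*/19}
Op 9: register job_A */2 -> active={job_A:*/2, job_B:*/19}
Op 10: register job_B */5 -> active={job_A:*/2, job_B:*/5}
Op 11: register job_C */7 -> active={job_A:*/2, job_B:*/5, job_C:*/7}
Op 12: register job_A */16 -> active={job_A:*/16, job_B:*/5, job_C:*/7}
Op 13: register job_A */8 -> active={job_A:*/8, job_B:*/5, job_C:*/7}
Op 14: unregister job_B -> active={job_A:*/8, job_C:*/7}
  job_A: interval 8, next fire after T=242 is 248
  job_C: interval 7, next fire after T=242 is 245
Earliest fire time = 245 (job job_C)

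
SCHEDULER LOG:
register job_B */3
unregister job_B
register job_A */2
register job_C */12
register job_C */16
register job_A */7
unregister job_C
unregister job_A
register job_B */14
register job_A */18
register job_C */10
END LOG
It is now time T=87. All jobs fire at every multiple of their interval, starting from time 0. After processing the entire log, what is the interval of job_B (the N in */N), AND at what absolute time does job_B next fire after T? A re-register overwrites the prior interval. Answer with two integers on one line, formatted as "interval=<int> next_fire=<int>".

Op 1: register job_B */3 -> active={job_B:*/3}
Op 2: unregister job_B -> active={}
Op 3: register job_A */2 -> active={job_A:*/2}
Op 4: register job_C */12 -> active={job_A:*/2, job_C:*/12}
Op 5: register job_C */16 -> active={job_A:*/2, job_C:*/16}
Op 6: register job_A */7 -> active={job_A:*/7, job_C:*/16}
Op 7: unregister job_C -> active={job_A:*/7}
Op 8: unregister job_A -> active={}
Op 9: register job_B */14 -> active={job_B:*/14}
Op 10: register job_A */18 -> active={job_A:*/18, job_B:*/14}
Op 11: register job_C */10 -> active={job_A:*/18, job_B:*/14, job_C:*/10}
Final interval of job_B = 14
Next fire of job_B after T=87: (87//14+1)*14 = 98

Answer: interval=14 next_fire=98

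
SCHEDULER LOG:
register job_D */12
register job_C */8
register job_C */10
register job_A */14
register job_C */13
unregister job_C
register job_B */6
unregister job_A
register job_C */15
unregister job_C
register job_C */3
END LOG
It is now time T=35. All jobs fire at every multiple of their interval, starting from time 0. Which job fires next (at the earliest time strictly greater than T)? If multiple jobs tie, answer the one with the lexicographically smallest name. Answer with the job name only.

Op 1: register job_D */12 -> active={job_D:*/12}
Op 2: register job_C */8 -> active={job_C:*/8, job_D:*/12}
Op 3: register job_C */10 -> active={job_C:*/10, job_D:*/12}
Op 4: register job_A */14 -> active={job_A:*/14, job_C:*/10, job_D:*/12}
Op 5: register job_C */13 -> active={job_A:*/14, job_C:*/13, job_D:*/12}
Op 6: unregister job_C -> active={job_A:*/14, job_D:*/12}
Op 7: register job_B */6 -> active={job_A:*/14, job_B:*/6, job_D:*/12}
Op 8: unregister job_A -> active={job_B:*/6, job_D:*/12}
Op 9: register job_C */15 -> active={job_B:*/6, job_C:*/15, job_D:*/12}
Op 10: unregister job_C -> active={job_B:*/6, job_D:*/12}
Op 11: register job_C */3 -> active={job_B:*/6, job_C:*/3, job_D:*/12}
  job_B: interval 6, next fire after T=35 is 36
  job_C: interval 3, next fire after T=35 is 36
  job_D: interval 12, next fire after T=35 is 36
Earliest = 36, winner (lex tiebreak) = job_B

Answer: job_B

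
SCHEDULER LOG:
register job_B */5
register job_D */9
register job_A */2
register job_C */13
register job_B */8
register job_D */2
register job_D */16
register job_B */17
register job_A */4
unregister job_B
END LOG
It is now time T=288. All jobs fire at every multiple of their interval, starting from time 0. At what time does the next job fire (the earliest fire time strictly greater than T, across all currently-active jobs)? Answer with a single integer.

Op 1: register job_B */5 -> active={job_B:*/5}
Op 2: register job_D */9 -> active={job_B:*/5, job_D:*/9}
Op 3: register job_A */2 -> active={job_A:*/2, job_B:*/5, job_D:*/9}
Op 4: register job_C */13 -> active={job_A:*/2, job_B:*/5, job_C:*/13, job_D:*/9}
Op 5: register job_B */8 -> active={job_A:*/2, job_B:*/8, job_C:*/13, job_D:*/9}
Op 6: register job_D */2 -> active={job_A:*/2, job_B:*/8, job_C:*/13, job_D:*/2}
Op 7: register job_D */16 -> active={job_A:*/2, job_B:*/8, job_C:*/13, job_D:*/16}
Op 8: register job_B */17 -> active={job_A:*/2, job_B:*/17, job_C:*/13, job_D:*/16}
Op 9: register job_A */4 -> active={job_A:*/4, job_B:*/17, job_C:*/13, job_D:*/16}
Op 10: unregister job_B -> active={job_A:*/4, job_C:*/13, job_D:*/16}
  job_A: interval 4, next fire after T=288 is 292
  job_C: interval 13, next fire after T=288 is 299
  job_D: interval 16, next fire after T=288 is 304
Earliest fire time = 292 (job job_A)

Answer: 292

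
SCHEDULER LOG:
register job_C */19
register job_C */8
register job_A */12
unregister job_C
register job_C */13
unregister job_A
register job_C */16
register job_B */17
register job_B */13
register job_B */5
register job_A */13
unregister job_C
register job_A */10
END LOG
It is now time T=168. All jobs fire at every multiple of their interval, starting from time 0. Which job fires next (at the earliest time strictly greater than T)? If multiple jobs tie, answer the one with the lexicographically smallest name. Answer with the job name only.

Answer: job_A

Derivation:
Op 1: register job_C */19 -> active={job_C:*/19}
Op 2: register job_C */8 -> active={job_C:*/8}
Op 3: register job_A */12 -> active={job_A:*/12, job_C:*/8}
Op 4: unregister job_C -> active={job_A:*/12}
Op 5: register job_C */13 -> active={job_A:*/12, job_C:*/13}
Op 6: unregister job_A -> active={job_C:*/13}
Op 7: register job_C */16 -> active={job_C:*/16}
Op 8: register job_B */17 -> active={job_B:*/17, job_C:*/16}
Op 9: register job_B */13 -> active={job_B:*/13, job_C:*/16}
Op 10: register job_B */5 -> active={job_B:*/5, job_C:*/16}
Op 11: register job_A */13 -> active={job_A:*/13, job_B:*/5, job_C:*/16}
Op 12: unregister job_C -> active={job_A:*/13, job_B:*/5}
Op 13: register job_A */10 -> active={job_A:*/10, job_B:*/5}
  job_A: interval 10, next fire after T=168 is 170
  job_B: interval 5, next fire after T=168 is 170
Earliest = 170, winner (lex tiebreak) = job_A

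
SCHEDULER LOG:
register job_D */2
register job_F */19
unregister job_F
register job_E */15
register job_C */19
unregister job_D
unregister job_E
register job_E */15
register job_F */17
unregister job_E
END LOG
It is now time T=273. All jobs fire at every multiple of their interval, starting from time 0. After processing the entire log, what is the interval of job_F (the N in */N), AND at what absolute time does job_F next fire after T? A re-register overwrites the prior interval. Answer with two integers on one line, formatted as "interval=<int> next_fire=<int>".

Op 1: register job_D */2 -> active={job_D:*/2}
Op 2: register job_F */19 -> active={job_D:*/2, job_F:*/19}
Op 3: unregister job_F -> active={job_D:*/2}
Op 4: register job_E */15 -> active={job_D:*/2, job_E:*/15}
Op 5: register job_C */19 -> active={job_C:*/19, job_D:*/2, job_E:*/15}
Op 6: unregister job_D -> active={job_C:*/19, job_E:*/15}
Op 7: unregister job_E -> active={job_C:*/19}
Op 8: register job_E */15 -> active={job_C:*/19, job_E:*/15}
Op 9: register job_F */17 -> active={job_C:*/19, job_E:*/15, job_F:*/17}
Op 10: unregister job_E -> active={job_C:*/19, job_F:*/17}
Final interval of job_F = 17
Next fire of job_F after T=273: (273//17+1)*17 = 289

Answer: interval=17 next_fire=289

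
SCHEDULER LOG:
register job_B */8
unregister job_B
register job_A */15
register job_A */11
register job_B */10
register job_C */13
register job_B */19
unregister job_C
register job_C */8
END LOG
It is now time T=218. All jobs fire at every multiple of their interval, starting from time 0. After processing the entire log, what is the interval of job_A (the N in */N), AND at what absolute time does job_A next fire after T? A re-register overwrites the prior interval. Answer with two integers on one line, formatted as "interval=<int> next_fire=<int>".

Op 1: register job_B */8 -> active={job_B:*/8}
Op 2: unregister job_B -> active={}
Op 3: register job_A */15 -> active={job_A:*/15}
Op 4: register job_A */11 -> active={job_A:*/11}
Op 5: register job_B */10 -> active={job_A:*/11, job_B:*/10}
Op 6: register job_C */13 -> active={job_A:*/11, job_B:*/10, job_C:*/13}
Op 7: register job_B */19 -> active={job_A:*/11, job_B:*/19, job_C:*/13}
Op 8: unregister job_C -> active={job_A:*/11, job_B:*/19}
Op 9: register job_C */8 -> active={job_A:*/11, job_B:*/19, job_C:*/8}
Final interval of job_A = 11
Next fire of job_A after T=218: (218//11+1)*11 = 220

Answer: interval=11 next_fire=220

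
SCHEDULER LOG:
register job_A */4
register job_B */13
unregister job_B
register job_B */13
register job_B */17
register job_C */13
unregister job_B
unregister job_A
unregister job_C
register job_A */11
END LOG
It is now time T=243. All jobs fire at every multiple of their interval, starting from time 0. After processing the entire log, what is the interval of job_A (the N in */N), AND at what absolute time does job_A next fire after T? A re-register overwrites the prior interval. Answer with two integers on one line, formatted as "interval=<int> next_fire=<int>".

Op 1: register job_A */4 -> active={job_A:*/4}
Op 2: register job_B */13 -> active={job_A:*/4, job_B:*/13}
Op 3: unregister job_B -> active={job_A:*/4}
Op 4: register job_B */13 -> active={job_A:*/4, job_B:*/13}
Op 5: register job_B */17 -> active={job_A:*/4, job_B:*/17}
Op 6: register job_C */13 -> active={job_A:*/4, job_B:*/17, job_C:*/13}
Op 7: unregister job_B -> active={job_A:*/4, job_C:*/13}
Op 8: unregister job_A -> active={job_C:*/13}
Op 9: unregister job_C -> active={}
Op 10: register job_A */11 -> active={job_A:*/11}
Final interval of job_A = 11
Next fire of job_A after T=243: (243//11+1)*11 = 253

Answer: interval=11 next_fire=253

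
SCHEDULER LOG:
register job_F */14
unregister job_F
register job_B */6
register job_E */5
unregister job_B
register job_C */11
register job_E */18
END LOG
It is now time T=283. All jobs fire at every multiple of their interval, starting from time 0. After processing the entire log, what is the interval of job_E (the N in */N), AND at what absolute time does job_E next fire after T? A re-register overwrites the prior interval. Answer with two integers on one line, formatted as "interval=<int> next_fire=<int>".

Answer: interval=18 next_fire=288

Derivation:
Op 1: register job_F */14 -> active={job_F:*/14}
Op 2: unregister job_F -> active={}
Op 3: register job_B */6 -> active={job_B:*/6}
Op 4: register job_E */5 -> active={job_B:*/6, job_E:*/5}
Op 5: unregister job_B -> active={job_E:*/5}
Op 6: register job_C */11 -> active={job_C:*/11, job_E:*/5}
Op 7: register job_E */18 -> active={job_C:*/11, job_E:*/18}
Final interval of job_E = 18
Next fire of job_E after T=283: (283//18+1)*18 = 288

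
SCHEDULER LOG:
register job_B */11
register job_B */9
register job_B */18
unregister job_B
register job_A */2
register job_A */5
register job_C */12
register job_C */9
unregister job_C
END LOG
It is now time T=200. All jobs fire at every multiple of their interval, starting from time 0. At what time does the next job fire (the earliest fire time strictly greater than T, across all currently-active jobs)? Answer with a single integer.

Answer: 205

Derivation:
Op 1: register job_B */11 -> active={job_B:*/11}
Op 2: register job_B */9 -> active={job_B:*/9}
Op 3: register job_B */18 -> active={job_B:*/18}
Op 4: unregister job_B -> active={}
Op 5: register job_A */2 -> active={job_A:*/2}
Op 6: register job_A */5 -> active={job_A:*/5}
Op 7: register job_C */12 -> active={job_A:*/5, job_C:*/12}
Op 8: register job_C */9 -> active={job_A:*/5, job_C:*/9}
Op 9: unregister job_C -> active={job_A:*/5}
  job_A: interval 5, next fire after T=200 is 205
Earliest fire time = 205 (job job_A)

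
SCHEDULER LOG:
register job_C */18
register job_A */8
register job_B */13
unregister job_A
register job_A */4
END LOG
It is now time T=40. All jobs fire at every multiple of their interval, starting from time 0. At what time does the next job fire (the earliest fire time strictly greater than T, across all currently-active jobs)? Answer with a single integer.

Answer: 44

Derivation:
Op 1: register job_C */18 -> active={job_C:*/18}
Op 2: register job_A */8 -> active={job_A:*/8, job_C:*/18}
Op 3: register job_B */13 -> active={job_A:*/8, job_B:*/13, job_C:*/18}
Op 4: unregister job_A -> active={job_B:*/13, job_C:*/18}
Op 5: register job_A */4 -> active={job_A:*/4, job_B:*/13, job_C:*/18}
  job_A: interval 4, next fire after T=40 is 44
  job_B: interval 13, next fire after T=40 is 52
  job_C: interval 18, next fire after T=40 is 54
Earliest fire time = 44 (job job_A)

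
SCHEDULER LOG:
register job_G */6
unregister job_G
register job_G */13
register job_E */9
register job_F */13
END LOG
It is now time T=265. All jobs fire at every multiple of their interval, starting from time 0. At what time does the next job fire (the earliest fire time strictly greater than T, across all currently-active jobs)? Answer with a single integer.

Answer: 270

Derivation:
Op 1: register job_G */6 -> active={job_G:*/6}
Op 2: unregister job_G -> active={}
Op 3: register job_G */13 -> active={job_G:*/13}
Op 4: register job_E */9 -> active={job_E:*/9, job_G:*/13}
Op 5: register job_F */13 -> active={job_E:*/9, job_F:*/13, job_G:*/13}
  job_E: interval 9, next fire after T=265 is 270
  job_F: interval 13, next fire after T=265 is 273
  job_G: interval 13, next fire after T=265 is 273
Earliest fire time = 270 (job job_E)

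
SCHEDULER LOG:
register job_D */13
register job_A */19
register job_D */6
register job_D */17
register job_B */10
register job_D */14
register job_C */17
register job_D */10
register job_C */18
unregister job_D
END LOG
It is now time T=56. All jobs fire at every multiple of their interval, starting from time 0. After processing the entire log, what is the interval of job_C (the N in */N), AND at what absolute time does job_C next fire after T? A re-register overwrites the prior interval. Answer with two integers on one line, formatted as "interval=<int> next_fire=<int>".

Answer: interval=18 next_fire=72

Derivation:
Op 1: register job_D */13 -> active={job_D:*/13}
Op 2: register job_A */19 -> active={job_A:*/19, job_D:*/13}
Op 3: register job_D */6 -> active={job_A:*/19, job_D:*/6}
Op 4: register job_D */17 -> active={job_A:*/19, job_D:*/17}
Op 5: register job_B */10 -> active={job_A:*/19, job_B:*/10, job_D:*/17}
Op 6: register job_D */14 -> active={job_A:*/19, job_B:*/10, job_D:*/14}
Op 7: register job_C */17 -> active={job_A:*/19, job_B:*/10, job_C:*/17, job_D:*/14}
Op 8: register job_D */10 -> active={job_A:*/19, job_B:*/10, job_C:*/17, job_D:*/10}
Op 9: register job_C */18 -> active={job_A:*/19, job_B:*/10, job_C:*/18, job_D:*/10}
Op 10: unregister job_D -> active={job_A:*/19, job_B:*/10, job_C:*/18}
Final interval of job_C = 18
Next fire of job_C after T=56: (56//18+1)*18 = 72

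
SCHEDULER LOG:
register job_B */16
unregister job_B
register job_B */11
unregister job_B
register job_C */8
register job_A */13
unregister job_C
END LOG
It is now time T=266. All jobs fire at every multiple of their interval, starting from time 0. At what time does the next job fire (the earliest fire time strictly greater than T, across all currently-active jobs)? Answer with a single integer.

Answer: 273

Derivation:
Op 1: register job_B */16 -> active={job_B:*/16}
Op 2: unregister job_B -> active={}
Op 3: register job_B */11 -> active={job_B:*/11}
Op 4: unregister job_B -> active={}
Op 5: register job_C */8 -> active={job_C:*/8}
Op 6: register job_A */13 -> active={job_A:*/13, job_C:*/8}
Op 7: unregister job_C -> active={job_A:*/13}
  job_A: interval 13, next fire after T=266 is 273
Earliest fire time = 273 (job job_A)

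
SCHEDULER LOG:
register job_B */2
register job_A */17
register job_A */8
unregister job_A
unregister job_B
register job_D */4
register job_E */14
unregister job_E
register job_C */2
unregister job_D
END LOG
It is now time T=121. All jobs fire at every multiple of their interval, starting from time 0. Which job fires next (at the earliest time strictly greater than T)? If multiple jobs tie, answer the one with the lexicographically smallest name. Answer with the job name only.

Answer: job_C

Derivation:
Op 1: register job_B */2 -> active={job_B:*/2}
Op 2: register job_A */17 -> active={job_A:*/17, job_B:*/2}
Op 3: register job_A */8 -> active={job_A:*/8, job_B:*/2}
Op 4: unregister job_A -> active={job_B:*/2}
Op 5: unregister job_B -> active={}
Op 6: register job_D */4 -> active={job_D:*/4}
Op 7: register job_E */14 -> active={job_D:*/4, job_E:*/14}
Op 8: unregister job_E -> active={job_D:*/4}
Op 9: register job_C */2 -> active={job_C:*/2, job_D:*/4}
Op 10: unregister job_D -> active={job_C:*/2}
  job_C: interval 2, next fire after T=121 is 122
Earliest = 122, winner (lex tiebreak) = job_C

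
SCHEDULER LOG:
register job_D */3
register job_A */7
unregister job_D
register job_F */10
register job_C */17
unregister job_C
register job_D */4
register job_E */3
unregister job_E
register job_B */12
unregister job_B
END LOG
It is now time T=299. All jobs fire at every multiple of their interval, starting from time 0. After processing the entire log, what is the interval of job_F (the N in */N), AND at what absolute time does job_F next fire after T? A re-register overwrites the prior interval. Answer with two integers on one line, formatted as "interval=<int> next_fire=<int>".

Answer: interval=10 next_fire=300

Derivation:
Op 1: register job_D */3 -> active={job_D:*/3}
Op 2: register job_A */7 -> active={job_A:*/7, job_D:*/3}
Op 3: unregister job_D -> active={job_A:*/7}
Op 4: register job_F */10 -> active={job_A:*/7, job_F:*/10}
Op 5: register job_C */17 -> active={job_A:*/7, job_C:*/17, job_F:*/10}
Op 6: unregister job_C -> active={job_A:*/7, job_F:*/10}
Op 7: register job_D */4 -> active={job_A:*/7, job_D:*/4, job_F:*/10}
Op 8: register job_E */3 -> active={job_A:*/7, job_D:*/4, job_E:*/3, job_F:*/10}
Op 9: unregister job_E -> active={job_A:*/7, job_D:*/4, job_F:*/10}
Op 10: register job_B */12 -> active={job_A:*/7, job_B:*/12, job_D:*/4, job_F:*/10}
Op 11: unregister job_B -> active={job_A:*/7, job_D:*/4, job_F:*/10}
Final interval of job_F = 10
Next fire of job_F after T=299: (299//10+1)*10 = 300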